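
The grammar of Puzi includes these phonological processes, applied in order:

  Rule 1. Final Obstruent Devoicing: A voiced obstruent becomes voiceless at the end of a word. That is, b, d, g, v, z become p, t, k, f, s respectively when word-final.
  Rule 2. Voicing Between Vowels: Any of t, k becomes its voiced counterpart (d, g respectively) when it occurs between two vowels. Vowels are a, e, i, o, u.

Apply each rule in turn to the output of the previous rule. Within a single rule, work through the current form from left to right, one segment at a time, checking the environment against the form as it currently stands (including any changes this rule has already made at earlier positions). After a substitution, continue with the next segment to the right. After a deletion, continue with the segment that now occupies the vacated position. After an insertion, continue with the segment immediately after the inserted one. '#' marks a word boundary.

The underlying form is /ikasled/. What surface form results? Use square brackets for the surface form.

Rule 1 Final Obstruent Devoicing: [ikasled] → [ikaslet]
Rule 2 Voicing Between Vowels: [ikaslet] → [igaslet]

[igaslet]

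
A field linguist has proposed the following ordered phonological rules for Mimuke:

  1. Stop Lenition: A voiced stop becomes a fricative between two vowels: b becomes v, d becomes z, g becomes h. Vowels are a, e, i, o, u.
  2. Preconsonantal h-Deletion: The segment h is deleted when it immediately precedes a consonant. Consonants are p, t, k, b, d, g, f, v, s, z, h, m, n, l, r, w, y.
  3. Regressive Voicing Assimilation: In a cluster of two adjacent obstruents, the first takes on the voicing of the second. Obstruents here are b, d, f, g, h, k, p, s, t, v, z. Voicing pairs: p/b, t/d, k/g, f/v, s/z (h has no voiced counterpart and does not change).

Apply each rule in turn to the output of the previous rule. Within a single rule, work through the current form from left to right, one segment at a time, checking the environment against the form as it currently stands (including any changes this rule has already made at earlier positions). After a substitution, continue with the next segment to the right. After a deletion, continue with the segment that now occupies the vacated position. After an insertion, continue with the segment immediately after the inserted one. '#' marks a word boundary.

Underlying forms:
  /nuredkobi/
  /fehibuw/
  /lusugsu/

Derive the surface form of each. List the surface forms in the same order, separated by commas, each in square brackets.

/nuredkobi/:
  1 Stop Lenition: [nuredkobi] → [nuredkovi]
  2 Preconsonantal h-Deletion: no change — [nuredkovi]
  3 Regressive Voicing Assimilation: [nuredkovi] → [nuretkovi]
/fehibuw/:
  1 Stop Lenition: [fehibuw] → [fehivuw]
  2 Preconsonantal h-Deletion: no change — [fehivuw]
  3 Regressive Voicing Assimilation: no change — [fehivuw]
/lusugsu/:
  1 Stop Lenition: no change — [lusugsu]
  2 Preconsonantal h-Deletion: no change — [lusugsu]
  3 Regressive Voicing Assimilation: [lusugsu] → [lusuksu]

[nuretkovi], [fehivuw], [lusuksu]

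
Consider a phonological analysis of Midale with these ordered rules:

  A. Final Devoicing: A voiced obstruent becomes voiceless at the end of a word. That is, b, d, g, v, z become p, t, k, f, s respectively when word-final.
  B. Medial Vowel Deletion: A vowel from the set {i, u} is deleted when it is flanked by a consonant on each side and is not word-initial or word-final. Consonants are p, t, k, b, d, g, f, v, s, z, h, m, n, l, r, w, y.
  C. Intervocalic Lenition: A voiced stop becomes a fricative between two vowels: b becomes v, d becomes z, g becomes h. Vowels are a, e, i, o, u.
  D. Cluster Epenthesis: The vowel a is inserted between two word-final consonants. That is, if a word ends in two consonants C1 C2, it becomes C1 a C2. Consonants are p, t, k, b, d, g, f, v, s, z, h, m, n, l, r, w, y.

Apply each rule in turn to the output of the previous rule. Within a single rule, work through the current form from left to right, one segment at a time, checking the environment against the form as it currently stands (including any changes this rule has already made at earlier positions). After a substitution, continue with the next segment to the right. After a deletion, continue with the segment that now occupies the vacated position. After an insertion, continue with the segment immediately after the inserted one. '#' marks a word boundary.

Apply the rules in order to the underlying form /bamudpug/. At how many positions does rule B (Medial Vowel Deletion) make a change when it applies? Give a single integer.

2

A Final Devoicing: [bamudpug] → [bamudpuk]
B Medial Vowel Deletion: [bamudpuk] → [bamdpk]
C Intervocalic Lenition: no change — [bamdpk]
D Cluster Epenthesis: [bamdpk] → [bamdpak]
Rule B changed 2 position(s).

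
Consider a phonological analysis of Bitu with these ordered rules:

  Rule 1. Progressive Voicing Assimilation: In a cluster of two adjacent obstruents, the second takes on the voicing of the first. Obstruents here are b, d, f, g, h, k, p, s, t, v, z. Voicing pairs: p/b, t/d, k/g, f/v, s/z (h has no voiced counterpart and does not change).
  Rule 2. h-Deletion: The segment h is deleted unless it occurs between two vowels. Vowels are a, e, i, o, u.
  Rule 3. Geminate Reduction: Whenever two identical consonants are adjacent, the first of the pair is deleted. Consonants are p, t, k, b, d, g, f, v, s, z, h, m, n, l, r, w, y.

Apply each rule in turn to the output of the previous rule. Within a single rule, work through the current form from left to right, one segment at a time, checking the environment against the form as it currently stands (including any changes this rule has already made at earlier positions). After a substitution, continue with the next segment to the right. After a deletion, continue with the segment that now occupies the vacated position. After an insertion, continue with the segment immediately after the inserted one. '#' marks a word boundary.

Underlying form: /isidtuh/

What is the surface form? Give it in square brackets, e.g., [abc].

Rule 1 Progressive Voicing Assimilation: [isidtuh] → [isidduh]
Rule 2 h-Deletion: [isidduh] → [isiddu]
Rule 3 Geminate Reduction: [isiddu] → [isidu]

[isidu]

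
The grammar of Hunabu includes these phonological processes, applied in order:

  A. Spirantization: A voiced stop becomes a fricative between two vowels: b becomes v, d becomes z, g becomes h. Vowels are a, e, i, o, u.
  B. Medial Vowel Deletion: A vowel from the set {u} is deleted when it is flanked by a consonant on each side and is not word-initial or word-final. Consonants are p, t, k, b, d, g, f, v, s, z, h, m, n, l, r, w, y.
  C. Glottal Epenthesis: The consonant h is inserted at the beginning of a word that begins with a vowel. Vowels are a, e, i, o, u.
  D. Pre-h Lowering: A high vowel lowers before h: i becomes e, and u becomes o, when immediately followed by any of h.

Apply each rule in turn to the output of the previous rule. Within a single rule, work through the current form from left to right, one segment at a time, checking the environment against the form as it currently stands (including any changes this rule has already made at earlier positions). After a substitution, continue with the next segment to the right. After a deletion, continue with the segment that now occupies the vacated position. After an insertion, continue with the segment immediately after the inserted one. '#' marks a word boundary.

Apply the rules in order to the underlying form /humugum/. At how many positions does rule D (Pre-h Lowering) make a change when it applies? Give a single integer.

A Spirantization: [humugum] → [humuhum]
B Medial Vowel Deletion: [humuhum] → [hmhm]
C Glottal Epenthesis: no change — [hmhm]
D Pre-h Lowering: no change — [hmhm]
Rule D changed 0 position(s).

0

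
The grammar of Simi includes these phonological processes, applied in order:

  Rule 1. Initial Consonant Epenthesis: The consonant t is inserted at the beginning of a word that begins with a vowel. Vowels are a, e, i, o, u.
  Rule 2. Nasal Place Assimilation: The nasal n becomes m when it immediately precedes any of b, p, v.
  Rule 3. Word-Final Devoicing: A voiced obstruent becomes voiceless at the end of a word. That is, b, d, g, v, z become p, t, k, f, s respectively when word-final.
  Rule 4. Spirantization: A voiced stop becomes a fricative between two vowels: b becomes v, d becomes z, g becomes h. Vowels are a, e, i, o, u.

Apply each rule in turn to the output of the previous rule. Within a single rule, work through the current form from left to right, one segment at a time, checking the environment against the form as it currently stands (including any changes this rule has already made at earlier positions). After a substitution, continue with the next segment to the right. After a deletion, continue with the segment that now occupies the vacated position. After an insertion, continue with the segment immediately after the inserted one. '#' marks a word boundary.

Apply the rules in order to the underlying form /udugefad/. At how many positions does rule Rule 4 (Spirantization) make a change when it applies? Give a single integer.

2

Rule 1 Initial Consonant Epenthesis: [udugefad] → [tudugefad]
Rule 2 Nasal Place Assimilation: no change — [tudugefad]
Rule 3 Word-Final Devoicing: [tudugefad] → [tudugefat]
Rule 4 Spirantization: [tudugefat] → [tuzuhefat]
Rule Rule 4 changed 2 position(s).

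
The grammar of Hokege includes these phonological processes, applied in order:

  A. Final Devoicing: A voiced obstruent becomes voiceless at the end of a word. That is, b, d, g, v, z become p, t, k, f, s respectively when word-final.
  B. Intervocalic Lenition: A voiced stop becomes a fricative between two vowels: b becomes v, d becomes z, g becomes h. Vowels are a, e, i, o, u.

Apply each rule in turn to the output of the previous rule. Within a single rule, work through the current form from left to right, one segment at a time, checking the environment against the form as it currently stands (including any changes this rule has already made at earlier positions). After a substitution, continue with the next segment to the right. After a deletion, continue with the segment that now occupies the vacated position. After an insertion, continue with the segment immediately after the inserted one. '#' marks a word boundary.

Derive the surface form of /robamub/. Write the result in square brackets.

[rovamup]

A Final Devoicing: [robamub] → [robamup]
B Intervocalic Lenition: [robamup] → [rovamup]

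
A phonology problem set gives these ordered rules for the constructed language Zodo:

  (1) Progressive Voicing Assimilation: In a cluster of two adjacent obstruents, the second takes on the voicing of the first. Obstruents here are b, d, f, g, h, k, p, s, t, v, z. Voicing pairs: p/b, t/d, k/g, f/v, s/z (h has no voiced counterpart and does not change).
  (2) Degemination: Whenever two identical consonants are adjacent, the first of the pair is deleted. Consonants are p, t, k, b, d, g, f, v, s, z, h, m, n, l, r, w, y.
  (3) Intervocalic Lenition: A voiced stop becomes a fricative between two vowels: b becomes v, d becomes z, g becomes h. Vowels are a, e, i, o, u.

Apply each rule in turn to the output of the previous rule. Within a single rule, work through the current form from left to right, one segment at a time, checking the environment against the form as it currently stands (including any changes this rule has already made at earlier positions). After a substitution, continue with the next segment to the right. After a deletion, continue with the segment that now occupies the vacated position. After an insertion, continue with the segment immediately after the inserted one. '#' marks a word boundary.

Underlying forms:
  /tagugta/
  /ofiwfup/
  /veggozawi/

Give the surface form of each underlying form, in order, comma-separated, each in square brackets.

/tagugta/:
  (1) Progressive Voicing Assimilation: [tagugta] → [tagugda]
  (2) Degemination: no change — [tagugda]
  (3) Intervocalic Lenition: [tagugda] → [tahugda]
/ofiwfup/:
  (1) Progressive Voicing Assimilation: no change — [ofiwfup]
  (2) Degemination: no change — [ofiwfup]
  (3) Intervocalic Lenition: no change — [ofiwfup]
/veggozawi/:
  (1) Progressive Voicing Assimilation: no change — [veggozawi]
  (2) Degemination: [veggozawi] → [vegozawi]
  (3) Intervocalic Lenition: [vegozawi] → [vehozawi]

[tahugda], [ofiwfup], [vehozawi]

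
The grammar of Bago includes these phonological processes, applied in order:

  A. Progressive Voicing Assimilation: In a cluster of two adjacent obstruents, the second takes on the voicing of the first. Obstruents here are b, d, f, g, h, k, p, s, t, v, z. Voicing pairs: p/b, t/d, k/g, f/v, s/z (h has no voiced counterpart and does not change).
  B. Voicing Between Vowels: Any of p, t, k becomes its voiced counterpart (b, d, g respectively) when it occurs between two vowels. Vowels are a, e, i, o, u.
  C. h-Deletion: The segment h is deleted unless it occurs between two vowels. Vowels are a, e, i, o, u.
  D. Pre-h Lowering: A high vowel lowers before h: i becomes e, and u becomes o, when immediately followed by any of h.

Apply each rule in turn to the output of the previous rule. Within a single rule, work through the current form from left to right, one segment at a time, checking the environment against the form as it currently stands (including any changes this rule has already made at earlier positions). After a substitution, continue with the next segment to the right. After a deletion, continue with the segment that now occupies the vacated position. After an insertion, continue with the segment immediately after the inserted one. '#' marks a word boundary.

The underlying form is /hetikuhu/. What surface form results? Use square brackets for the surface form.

[edigohu]

A Progressive Voicing Assimilation: no change — [hetikuhu]
B Voicing Between Vowels: [hetikuhu] → [hediguhu]
C h-Deletion: [hediguhu] → [ediguhu]
D Pre-h Lowering: [ediguhu] → [edigohu]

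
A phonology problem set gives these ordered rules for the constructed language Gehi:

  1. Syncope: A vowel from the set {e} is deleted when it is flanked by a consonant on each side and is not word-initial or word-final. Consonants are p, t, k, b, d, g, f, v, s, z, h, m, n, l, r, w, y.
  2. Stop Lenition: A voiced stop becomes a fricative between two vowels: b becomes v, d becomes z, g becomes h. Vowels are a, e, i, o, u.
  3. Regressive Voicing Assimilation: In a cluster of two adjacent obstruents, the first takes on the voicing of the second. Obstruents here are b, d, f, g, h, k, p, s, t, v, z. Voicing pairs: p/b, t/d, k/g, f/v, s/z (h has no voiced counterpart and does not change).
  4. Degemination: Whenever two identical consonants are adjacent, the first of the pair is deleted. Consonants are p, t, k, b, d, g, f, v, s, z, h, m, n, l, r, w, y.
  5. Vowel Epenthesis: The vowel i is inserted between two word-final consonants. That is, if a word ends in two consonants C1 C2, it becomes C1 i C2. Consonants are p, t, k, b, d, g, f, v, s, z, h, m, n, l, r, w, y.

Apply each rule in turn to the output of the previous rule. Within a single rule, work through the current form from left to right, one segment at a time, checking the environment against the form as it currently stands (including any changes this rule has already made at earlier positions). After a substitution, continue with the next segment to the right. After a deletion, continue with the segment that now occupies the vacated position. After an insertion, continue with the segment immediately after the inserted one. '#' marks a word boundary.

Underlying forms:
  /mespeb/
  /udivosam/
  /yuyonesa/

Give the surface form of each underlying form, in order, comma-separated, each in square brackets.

[msib], [uzivosam], [yuyonsa]

/mespeb/:
  1 Syncope: [mespeb] → [mspb]
  2 Stop Lenition: no change — [mspb]
  3 Regressive Voicing Assimilation: [mspb] → [msbb]
  4 Degemination: [msbb] → [msb]
  5 Vowel Epenthesis: [msb] → [msib]
/udivosam/:
  1 Syncope: no change — [udivosam]
  2 Stop Lenition: [udivosam] → [uzivosam]
  3 Regressive Voicing Assimilation: no change — [uzivosam]
  4 Degemination: no change — [uzivosam]
  5 Vowel Epenthesis: no change — [uzivosam]
/yuyonesa/:
  1 Syncope: [yuyonesa] → [yuyonsa]
  2 Stop Lenition: no change — [yuyonsa]
  3 Regressive Voicing Assimilation: no change — [yuyonsa]
  4 Degemination: no change — [yuyonsa]
  5 Vowel Epenthesis: no change — [yuyonsa]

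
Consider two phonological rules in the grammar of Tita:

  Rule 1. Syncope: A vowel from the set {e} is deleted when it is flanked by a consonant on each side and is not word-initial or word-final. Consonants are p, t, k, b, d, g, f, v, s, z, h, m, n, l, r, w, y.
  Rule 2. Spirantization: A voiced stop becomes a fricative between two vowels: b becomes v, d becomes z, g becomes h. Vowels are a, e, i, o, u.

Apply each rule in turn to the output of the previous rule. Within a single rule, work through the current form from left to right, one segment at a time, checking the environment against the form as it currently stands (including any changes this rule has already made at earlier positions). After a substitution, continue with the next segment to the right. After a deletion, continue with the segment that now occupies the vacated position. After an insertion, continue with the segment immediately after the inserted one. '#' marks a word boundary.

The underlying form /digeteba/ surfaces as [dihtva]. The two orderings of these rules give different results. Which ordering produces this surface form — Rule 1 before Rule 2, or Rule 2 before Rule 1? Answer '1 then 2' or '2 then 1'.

Order 1 then 2:
  1 Syncope: [digeteba] → [digtba]
  2 Spirantization: no change — [digtba]
  result: [digtba]
Order 2 then 1:
  2 Spirantization: [digeteba] → [diheteva]
  1 Syncope: [diheteva] → [dihtva]
  result: [dihtva]

2 then 1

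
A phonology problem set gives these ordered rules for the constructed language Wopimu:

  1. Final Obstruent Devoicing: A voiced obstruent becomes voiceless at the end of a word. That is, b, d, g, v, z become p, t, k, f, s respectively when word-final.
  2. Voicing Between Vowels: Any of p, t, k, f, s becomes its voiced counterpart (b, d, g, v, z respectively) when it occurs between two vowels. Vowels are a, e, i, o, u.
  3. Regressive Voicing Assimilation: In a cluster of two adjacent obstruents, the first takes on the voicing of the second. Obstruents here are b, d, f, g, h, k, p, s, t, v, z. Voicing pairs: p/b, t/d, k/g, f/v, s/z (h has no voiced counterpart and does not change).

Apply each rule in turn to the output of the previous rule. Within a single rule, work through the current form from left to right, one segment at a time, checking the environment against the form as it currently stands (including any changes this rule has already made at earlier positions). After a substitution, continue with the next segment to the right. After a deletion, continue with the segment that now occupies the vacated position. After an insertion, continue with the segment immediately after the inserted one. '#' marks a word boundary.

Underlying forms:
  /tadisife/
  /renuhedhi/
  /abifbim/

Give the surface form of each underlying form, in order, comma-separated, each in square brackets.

[tadizive], [renuhethi], [abivbim]

/tadisife/:
  1 Final Obstruent Devoicing: no change — [tadisife]
  2 Voicing Between Vowels: [tadisife] → [tadizive]
  3 Regressive Voicing Assimilation: no change — [tadizive]
/renuhedhi/:
  1 Final Obstruent Devoicing: no change — [renuhedhi]
  2 Voicing Between Vowels: no change — [renuhedhi]
  3 Regressive Voicing Assimilation: [renuhedhi] → [renuhethi]
/abifbim/:
  1 Final Obstruent Devoicing: no change — [abifbim]
  2 Voicing Between Vowels: no change — [abifbim]
  3 Regressive Voicing Assimilation: [abifbim] → [abivbim]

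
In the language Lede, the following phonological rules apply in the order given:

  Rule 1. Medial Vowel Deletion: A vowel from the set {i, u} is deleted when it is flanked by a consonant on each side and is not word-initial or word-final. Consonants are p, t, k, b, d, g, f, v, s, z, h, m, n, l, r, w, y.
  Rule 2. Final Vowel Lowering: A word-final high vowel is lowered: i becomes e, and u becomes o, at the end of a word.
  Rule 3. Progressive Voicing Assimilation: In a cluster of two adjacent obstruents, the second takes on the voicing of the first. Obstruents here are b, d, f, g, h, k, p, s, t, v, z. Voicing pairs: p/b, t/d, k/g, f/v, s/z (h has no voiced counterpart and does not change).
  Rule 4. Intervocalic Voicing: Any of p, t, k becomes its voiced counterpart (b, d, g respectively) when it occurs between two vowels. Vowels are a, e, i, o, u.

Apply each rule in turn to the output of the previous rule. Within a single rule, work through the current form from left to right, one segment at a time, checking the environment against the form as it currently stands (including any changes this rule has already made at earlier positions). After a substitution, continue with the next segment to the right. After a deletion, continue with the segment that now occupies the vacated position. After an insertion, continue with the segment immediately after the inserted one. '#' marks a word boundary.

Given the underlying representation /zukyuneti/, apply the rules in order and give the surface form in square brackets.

Rule 1 Medial Vowel Deletion: [zukyuneti] → [zkyneti]
Rule 2 Final Vowel Lowering: [zkyneti] → [zkynete]
Rule 3 Progressive Voicing Assimilation: [zkynete] → [zgynete]
Rule 4 Intervocalic Voicing: [zgynete] → [zgynede]

[zgynede]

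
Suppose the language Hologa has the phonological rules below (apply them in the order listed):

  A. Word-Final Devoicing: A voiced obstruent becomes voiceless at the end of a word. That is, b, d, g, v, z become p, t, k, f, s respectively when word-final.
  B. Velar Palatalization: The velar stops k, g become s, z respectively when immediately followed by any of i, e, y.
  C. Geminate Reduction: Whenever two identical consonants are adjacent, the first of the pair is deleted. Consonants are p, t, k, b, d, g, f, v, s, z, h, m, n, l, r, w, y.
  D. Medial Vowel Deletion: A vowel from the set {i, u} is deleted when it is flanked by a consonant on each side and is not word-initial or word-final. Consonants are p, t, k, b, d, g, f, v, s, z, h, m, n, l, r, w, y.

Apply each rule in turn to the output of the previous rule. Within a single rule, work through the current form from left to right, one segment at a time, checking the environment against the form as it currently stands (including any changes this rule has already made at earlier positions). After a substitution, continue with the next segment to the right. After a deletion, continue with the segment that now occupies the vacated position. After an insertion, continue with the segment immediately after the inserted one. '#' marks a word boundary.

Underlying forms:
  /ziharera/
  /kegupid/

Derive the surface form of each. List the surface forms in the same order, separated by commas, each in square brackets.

[zharera], [segpt]

/ziharera/:
  A Word-Final Devoicing: no change — [ziharera]
  B Velar Palatalization: no change — [ziharera]
  C Geminate Reduction: no change — [ziharera]
  D Medial Vowel Deletion: [ziharera] → [zharera]
/kegupid/:
  A Word-Final Devoicing: [kegupid] → [kegupit]
  B Velar Palatalization: [kegupit] → [segupit]
  C Geminate Reduction: no change — [segupit]
  D Medial Vowel Deletion: [segupit] → [segpt]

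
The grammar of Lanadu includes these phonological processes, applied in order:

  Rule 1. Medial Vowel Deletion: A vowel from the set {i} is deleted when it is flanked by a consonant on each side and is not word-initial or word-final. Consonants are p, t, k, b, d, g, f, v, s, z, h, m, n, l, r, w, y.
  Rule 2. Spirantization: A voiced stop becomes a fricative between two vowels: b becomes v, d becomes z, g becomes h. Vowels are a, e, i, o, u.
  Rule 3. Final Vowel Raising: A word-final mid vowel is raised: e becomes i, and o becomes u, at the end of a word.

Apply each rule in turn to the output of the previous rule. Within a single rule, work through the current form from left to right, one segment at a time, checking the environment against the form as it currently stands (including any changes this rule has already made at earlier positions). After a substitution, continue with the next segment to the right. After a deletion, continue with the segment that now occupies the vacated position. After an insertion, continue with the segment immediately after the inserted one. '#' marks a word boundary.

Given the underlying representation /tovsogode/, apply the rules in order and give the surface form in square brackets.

Rule 1 Medial Vowel Deletion: no change — [tovsogode]
Rule 2 Spirantization: [tovsogode] → [tovsohoze]
Rule 3 Final Vowel Raising: [tovsohoze] → [tovsohozi]

[tovsohozi]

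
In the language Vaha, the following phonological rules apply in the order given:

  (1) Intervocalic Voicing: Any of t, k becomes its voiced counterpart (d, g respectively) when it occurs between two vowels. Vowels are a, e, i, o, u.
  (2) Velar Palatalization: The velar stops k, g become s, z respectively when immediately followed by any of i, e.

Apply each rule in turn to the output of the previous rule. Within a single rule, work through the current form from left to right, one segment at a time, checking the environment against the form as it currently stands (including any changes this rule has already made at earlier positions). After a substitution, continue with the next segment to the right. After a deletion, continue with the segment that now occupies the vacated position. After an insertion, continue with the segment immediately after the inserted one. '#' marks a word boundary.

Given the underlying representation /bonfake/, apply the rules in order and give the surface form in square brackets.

(1) Intervocalic Voicing: [bonfake] → [bonfage]
(2) Velar Palatalization: [bonfage] → [bonfaze]

[bonfaze]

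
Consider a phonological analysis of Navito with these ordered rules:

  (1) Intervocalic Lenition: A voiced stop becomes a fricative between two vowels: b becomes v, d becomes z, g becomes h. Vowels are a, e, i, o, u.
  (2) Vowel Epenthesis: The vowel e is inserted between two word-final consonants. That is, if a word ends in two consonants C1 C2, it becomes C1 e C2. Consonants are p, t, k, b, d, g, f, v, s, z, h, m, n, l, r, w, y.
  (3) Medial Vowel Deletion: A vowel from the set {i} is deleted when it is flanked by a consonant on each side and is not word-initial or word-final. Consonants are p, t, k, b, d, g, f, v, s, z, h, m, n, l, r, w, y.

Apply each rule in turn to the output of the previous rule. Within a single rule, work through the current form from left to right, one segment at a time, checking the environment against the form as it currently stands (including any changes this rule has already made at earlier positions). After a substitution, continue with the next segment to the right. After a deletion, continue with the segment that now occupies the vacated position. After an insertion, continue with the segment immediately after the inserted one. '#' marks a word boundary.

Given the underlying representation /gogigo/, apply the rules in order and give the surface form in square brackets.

(1) Intervocalic Lenition: [gogigo] → [gohiho]
(2) Vowel Epenthesis: no change — [gohiho]
(3) Medial Vowel Deletion: [gohiho] → [gohho]

[gohho]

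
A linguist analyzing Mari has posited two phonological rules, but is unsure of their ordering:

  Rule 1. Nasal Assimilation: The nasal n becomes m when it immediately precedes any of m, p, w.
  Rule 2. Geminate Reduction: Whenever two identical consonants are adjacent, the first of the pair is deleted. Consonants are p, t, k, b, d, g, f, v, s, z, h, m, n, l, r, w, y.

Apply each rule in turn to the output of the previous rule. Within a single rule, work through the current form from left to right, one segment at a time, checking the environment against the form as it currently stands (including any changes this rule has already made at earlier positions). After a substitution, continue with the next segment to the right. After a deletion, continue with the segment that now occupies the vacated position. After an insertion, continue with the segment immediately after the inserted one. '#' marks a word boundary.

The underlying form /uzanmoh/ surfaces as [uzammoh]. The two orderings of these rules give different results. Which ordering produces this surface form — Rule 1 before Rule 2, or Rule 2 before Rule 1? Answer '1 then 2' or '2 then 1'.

2 then 1

Order 1 then 2:
  1 Nasal Assimilation: [uzanmoh] → [uzammoh]
  2 Geminate Reduction: [uzammoh] → [uzamoh]
  result: [uzamoh]
Order 2 then 1:
  2 Geminate Reduction: no change — [uzanmoh]
  1 Nasal Assimilation: [uzanmoh] → [uzammoh]
  result: [uzammoh]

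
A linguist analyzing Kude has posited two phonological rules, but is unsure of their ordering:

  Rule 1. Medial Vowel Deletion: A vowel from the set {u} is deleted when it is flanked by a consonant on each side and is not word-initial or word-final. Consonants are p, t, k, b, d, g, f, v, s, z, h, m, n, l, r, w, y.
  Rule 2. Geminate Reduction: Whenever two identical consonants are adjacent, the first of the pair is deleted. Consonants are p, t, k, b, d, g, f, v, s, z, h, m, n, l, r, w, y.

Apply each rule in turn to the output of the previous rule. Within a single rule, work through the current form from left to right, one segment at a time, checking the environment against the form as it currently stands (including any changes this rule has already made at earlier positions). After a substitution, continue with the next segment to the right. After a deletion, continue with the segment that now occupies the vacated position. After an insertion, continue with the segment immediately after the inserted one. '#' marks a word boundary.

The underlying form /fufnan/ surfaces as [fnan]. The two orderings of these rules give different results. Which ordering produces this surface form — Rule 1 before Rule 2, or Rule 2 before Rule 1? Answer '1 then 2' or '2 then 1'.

1 then 2

Order 1 then 2:
  1 Medial Vowel Deletion: [fufnan] → [ffnan]
  2 Geminate Reduction: [ffnan] → [fnan]
  result: [fnan]
Order 2 then 1:
  2 Geminate Reduction: no change — [fufnan]
  1 Medial Vowel Deletion: [fufnan] → [ffnan]
  result: [ffnan]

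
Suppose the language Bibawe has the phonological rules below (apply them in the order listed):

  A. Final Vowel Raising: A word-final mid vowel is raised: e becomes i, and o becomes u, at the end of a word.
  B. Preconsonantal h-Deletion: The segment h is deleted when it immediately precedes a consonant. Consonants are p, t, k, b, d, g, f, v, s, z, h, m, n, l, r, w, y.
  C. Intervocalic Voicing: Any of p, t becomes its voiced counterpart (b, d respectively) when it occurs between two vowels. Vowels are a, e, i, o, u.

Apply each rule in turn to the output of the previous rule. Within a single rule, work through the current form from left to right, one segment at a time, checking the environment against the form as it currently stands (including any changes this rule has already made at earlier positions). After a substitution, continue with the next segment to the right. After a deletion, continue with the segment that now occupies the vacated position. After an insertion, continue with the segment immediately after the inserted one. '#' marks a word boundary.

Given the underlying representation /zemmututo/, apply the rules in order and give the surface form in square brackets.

A Final Vowel Raising: [zemmututo] → [zemmututu]
B Preconsonantal h-Deletion: no change — [zemmututu]
C Intervocalic Voicing: [zemmututu] → [zemmududu]

[zemmududu]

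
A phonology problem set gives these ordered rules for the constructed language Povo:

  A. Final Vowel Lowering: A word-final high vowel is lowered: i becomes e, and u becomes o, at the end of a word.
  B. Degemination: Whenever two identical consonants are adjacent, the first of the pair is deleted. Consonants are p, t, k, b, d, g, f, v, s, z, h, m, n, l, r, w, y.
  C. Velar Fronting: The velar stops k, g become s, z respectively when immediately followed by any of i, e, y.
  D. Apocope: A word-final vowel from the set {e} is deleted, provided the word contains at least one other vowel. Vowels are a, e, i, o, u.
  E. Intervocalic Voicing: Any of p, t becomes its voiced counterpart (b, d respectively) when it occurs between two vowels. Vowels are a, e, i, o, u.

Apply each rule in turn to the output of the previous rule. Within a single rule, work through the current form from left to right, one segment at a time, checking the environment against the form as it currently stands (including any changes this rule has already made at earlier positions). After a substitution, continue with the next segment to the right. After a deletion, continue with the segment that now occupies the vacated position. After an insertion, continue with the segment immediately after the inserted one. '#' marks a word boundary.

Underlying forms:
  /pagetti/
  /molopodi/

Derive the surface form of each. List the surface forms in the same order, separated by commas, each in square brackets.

/pagetti/:
  A Final Vowel Lowering: [pagetti] → [pagette]
  B Degemination: [pagette] → [pagete]
  C Velar Fronting: [pagete] → [pazete]
  D Apocope: [pazete] → [pazet]
  E Intervocalic Voicing: no change — [pazet]
/molopodi/:
  A Final Vowel Lowering: [molopodi] → [molopode]
  B Degemination: no change — [molopode]
  C Velar Fronting: no change — [molopode]
  D Apocope: [molopode] → [molopod]
  E Intervocalic Voicing: [molopod] → [molobod]

[pazet], [molobod]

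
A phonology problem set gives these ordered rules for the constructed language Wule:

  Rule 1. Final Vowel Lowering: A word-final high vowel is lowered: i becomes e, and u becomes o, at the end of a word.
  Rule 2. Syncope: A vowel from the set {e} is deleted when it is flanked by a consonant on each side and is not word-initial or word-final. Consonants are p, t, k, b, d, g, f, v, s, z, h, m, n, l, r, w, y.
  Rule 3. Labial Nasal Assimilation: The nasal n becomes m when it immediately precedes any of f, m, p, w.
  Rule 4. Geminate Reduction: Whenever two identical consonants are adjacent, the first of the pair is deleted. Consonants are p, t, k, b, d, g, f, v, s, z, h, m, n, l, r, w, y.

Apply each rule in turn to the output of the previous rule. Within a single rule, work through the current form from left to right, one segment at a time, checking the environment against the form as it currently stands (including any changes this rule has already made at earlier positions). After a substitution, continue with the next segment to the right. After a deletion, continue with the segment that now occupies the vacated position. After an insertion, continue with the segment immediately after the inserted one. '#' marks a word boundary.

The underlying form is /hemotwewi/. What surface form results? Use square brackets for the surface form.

Rule 1 Final Vowel Lowering: [hemotwewi] → [hemotwewe]
Rule 2 Syncope: [hemotwewe] → [hmotwwe]
Rule 3 Labial Nasal Assimilation: no change — [hmotwwe]
Rule 4 Geminate Reduction: [hmotwwe] → [hmotwe]

[hmotwe]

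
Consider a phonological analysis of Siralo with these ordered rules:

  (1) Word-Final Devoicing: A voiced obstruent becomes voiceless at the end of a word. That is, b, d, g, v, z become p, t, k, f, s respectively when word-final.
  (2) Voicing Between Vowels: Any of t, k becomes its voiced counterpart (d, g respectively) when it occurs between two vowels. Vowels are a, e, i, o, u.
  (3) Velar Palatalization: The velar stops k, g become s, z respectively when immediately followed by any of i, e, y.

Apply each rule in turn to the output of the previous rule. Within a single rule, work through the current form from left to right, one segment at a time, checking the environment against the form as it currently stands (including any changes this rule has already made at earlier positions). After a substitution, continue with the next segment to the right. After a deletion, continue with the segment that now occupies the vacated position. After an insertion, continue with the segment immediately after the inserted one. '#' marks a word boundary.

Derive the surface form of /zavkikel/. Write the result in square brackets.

(1) Word-Final Devoicing: no change — [zavkikel]
(2) Voicing Between Vowels: [zavkikel] → [zavkigel]
(3) Velar Palatalization: [zavkigel] → [zavsizel]

[zavsizel]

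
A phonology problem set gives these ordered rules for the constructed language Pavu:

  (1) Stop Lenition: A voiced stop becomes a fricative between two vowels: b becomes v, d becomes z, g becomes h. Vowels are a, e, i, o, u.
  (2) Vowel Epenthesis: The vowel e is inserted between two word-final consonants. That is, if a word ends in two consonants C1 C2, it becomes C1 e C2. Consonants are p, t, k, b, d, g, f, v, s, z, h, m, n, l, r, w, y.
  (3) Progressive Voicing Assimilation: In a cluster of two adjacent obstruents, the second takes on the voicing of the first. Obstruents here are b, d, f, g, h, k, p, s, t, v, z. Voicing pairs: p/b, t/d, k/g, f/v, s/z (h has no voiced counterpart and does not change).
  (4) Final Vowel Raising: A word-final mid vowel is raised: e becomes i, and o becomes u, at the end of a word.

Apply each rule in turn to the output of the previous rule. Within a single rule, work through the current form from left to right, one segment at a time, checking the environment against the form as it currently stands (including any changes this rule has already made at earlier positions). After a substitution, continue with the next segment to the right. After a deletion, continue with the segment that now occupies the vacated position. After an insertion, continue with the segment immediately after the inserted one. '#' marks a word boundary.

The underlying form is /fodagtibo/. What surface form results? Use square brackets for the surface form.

[fozagdivu]

(1) Stop Lenition: [fodagtibo] → [fozagtivo]
(2) Vowel Epenthesis: no change — [fozagtivo]
(3) Progressive Voicing Assimilation: [fozagtivo] → [fozagdivo]
(4) Final Vowel Raising: [fozagdivo] → [fozagdivu]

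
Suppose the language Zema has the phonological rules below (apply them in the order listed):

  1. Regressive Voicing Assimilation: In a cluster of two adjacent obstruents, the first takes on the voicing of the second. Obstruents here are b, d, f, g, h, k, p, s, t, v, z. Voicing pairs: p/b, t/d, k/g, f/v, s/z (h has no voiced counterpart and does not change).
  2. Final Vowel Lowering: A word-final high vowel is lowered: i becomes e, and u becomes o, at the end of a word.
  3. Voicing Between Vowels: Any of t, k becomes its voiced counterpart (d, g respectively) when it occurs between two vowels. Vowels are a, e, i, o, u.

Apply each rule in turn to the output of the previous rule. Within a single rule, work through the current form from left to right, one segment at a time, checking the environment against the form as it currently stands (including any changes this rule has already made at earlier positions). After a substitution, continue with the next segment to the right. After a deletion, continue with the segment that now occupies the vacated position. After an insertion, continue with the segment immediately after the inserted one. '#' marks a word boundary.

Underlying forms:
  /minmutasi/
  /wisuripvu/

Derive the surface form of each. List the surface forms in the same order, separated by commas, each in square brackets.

[minmudase], [wisuribvo]

/minmutasi/:
  1 Regressive Voicing Assimilation: no change — [minmutasi]
  2 Final Vowel Lowering: [minmutasi] → [minmutase]
  3 Voicing Between Vowels: [minmutase] → [minmudase]
/wisuripvu/:
  1 Regressive Voicing Assimilation: [wisuripvu] → [wisuribvu]
  2 Final Vowel Lowering: [wisuribvu] → [wisuribvo]
  3 Voicing Between Vowels: no change — [wisuribvo]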